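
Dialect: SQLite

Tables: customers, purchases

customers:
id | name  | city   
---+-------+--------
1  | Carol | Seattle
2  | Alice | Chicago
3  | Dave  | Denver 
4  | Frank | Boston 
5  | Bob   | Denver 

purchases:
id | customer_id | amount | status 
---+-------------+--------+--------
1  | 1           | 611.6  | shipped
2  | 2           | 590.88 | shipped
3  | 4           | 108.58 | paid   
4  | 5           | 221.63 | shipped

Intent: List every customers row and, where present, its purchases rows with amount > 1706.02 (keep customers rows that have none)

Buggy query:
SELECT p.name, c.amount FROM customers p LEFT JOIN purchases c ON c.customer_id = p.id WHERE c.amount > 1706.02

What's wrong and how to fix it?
Bug: Filtering c.amount in WHERE discards the NULL rows produced by LEFT JOIN, turning it into an inner join

Fix: Put 'c.amount > 1706.02' in the JOIN's ON clause instead of WHERE

Corrected query:
SELECT p.name, c.amount FROM customers p LEFT JOIN purchases c ON c.customer_id = p.id AND c.amount > 1706.02

Result:
name  | amount
------+-------
Carol | NULL  
Alice | NULL  
Dave  | NULL  
Frank | NULL  
Bob   | NULL  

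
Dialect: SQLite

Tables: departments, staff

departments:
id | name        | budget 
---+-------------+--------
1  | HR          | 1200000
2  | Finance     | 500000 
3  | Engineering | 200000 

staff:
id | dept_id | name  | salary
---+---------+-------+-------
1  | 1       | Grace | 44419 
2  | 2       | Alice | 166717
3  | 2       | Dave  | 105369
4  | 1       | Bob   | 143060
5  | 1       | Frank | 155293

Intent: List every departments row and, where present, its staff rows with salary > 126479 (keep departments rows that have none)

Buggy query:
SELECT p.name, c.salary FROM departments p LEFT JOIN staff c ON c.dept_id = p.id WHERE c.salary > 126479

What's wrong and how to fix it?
Bug: Filtering c.salary in WHERE discards the NULL rows produced by LEFT JOIN, turning it into an inner join

Fix: Move the right-table condition into the ON clause so unmatched parents are kept

Corrected query:
SELECT p.name, c.salary FROM departments p LEFT JOIN staff c ON c.dept_id = p.id AND c.salary > 126479

Result:
name        | salary
------------+-------
HR          | 143060
HR          | 155293
Finance     | 166717
Engineering | NULL  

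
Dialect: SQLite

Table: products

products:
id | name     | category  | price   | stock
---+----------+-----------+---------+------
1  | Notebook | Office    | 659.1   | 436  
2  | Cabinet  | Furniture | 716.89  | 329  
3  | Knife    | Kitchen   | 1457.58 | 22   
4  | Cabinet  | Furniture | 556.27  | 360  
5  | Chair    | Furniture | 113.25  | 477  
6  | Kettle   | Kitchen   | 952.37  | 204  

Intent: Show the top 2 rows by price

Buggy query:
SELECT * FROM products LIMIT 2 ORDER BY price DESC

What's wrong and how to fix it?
Bug: ORDER BY cannot follow LIMIT; LIMIT is the final clause

Fix: Swap the clauses: ORDER BY first, then LIMIT

Corrected query:
SELECT * FROM products ORDER BY price DESC LIMIT 2

Result:
id | name   | category | price   | stock
---+--------+----------+---------+------
3  | Knife  | Kitchen  | 1457.58 | 22   
6  | Kettle | Kitchen  | 952.37  | 204  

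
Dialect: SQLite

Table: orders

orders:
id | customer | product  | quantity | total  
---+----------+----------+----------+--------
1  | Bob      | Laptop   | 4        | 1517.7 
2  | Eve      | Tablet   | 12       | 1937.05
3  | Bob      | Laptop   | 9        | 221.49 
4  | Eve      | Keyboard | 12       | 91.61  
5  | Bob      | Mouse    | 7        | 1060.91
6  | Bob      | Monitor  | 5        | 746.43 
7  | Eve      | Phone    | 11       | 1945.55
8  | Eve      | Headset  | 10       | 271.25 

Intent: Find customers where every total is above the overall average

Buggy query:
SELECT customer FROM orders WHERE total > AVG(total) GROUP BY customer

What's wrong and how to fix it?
Bug: AVG() is an aggregate; it can't sit directly in WHERE

Fix: Compute the overall average in a scalar subquery and compare each group's MIN against it in HAVING

Corrected query:
SELECT customer FROM orders GROUP BY customer HAVING MIN(total) > (SELECT AVG(total) FROM orders)

Result:
(no rows)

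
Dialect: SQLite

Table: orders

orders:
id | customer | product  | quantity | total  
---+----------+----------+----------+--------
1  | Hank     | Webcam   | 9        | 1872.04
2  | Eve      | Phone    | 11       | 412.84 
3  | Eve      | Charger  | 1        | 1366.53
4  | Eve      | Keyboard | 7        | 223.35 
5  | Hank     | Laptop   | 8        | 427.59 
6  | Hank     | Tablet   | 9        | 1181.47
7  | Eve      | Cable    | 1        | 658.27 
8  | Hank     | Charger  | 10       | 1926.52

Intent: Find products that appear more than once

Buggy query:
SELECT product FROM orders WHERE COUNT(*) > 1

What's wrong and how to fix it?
Bug: COUNT(*) is an aggregate and cannot be used in WHERE

Fix: Group first, then use HAVING for the count condition

Corrected query:
SELECT product FROM orders GROUP BY product HAVING COUNT(*) > 1

Result:
product
-------
Charger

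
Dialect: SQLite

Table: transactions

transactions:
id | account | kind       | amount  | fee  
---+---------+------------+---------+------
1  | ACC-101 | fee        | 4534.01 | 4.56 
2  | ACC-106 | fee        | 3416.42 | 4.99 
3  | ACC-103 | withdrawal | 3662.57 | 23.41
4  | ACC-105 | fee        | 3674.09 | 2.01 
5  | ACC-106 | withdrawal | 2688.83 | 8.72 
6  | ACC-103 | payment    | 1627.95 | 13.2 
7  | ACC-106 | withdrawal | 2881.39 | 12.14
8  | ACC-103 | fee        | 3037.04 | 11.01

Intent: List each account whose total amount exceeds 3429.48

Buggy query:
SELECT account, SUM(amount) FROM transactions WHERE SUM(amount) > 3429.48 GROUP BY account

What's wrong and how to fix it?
Bug: WHERE runs before GROUP BY, so aggregates aren't available there

Fix: Use HAVING (which filters groups after aggregation) instead of WHERE

Corrected query:
SELECT account, SUM(amount) FROM transactions GROUP BY account HAVING SUM(amount) > 3429.48

Result:
account | SUM(amount)
--------+------------
ACC-101 | 4534.01    
ACC-103 | 8327.56    
ACC-105 | 3674.09    
ACC-106 | 8986.64    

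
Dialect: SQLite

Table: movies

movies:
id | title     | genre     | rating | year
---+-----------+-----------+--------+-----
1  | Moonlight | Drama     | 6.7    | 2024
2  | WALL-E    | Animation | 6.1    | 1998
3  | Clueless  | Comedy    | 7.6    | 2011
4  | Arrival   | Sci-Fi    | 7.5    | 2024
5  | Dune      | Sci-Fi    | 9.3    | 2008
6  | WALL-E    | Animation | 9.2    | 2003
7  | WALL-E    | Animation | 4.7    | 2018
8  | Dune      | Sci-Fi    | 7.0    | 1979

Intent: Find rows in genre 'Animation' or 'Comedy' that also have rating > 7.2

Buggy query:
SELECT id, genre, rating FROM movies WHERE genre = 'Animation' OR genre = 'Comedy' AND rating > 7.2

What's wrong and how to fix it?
Bug: AND binds tighter than OR, so this parses as genre = 'Animation' OR (genre = 'Comedy' AND rating > 7.2)

Fix: Add parentheses around the OR so the AND applies to both alternatives

Corrected query:
SELECT id, genre, rating FROM movies WHERE (genre = 'Animation' OR genre = 'Comedy') AND rating > 7.2

Result:
id | genre     | rating
---+-----------+-------
3  | Comedy    | 7.6   
6  | Animation | 9.2   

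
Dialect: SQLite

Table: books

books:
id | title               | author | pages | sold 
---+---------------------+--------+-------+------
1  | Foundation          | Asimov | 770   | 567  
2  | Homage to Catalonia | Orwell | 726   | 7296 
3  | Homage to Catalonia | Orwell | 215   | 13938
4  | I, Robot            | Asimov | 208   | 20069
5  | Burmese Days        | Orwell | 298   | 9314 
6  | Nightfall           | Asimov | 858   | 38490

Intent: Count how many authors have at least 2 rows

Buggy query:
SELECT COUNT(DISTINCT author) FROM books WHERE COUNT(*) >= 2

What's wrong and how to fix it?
Bug: COUNT(*) cannot appear in WHERE; the per-group count doesn't exist yet

Fix: Use a subquery that GROUPs and filters with HAVING, then count its rows

Corrected query:
SELECT COUNT(*) FROM (SELECT author FROM books GROUP BY author HAVING COUNT(*) >= 2)

Result:
COUNT(*)
--------
2       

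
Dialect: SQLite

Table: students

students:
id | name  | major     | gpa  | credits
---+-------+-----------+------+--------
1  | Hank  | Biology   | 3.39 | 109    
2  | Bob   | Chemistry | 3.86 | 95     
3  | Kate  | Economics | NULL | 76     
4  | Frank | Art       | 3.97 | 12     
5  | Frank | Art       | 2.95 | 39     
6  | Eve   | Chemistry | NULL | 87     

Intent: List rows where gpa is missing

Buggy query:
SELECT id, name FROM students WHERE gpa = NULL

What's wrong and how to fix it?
Bug: Comparing to NULL with '=' never matches; NULL = NULL is unknown, not true

Fix: Use IS NULL to test for NULL

Corrected query:
SELECT id, name FROM students WHERE gpa IS NULL

Result:
id | name
---+-----
3  | Kate
6  | Eve 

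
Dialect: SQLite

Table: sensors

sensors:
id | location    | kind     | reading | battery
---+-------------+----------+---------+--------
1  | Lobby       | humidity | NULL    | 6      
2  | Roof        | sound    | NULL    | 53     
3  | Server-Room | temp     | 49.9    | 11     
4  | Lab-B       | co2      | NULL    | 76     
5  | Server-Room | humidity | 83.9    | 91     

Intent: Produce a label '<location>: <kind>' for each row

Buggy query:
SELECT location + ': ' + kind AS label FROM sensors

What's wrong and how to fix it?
Bug: SQLite uses || for string concatenation; + coerces text to numbers (yielding 0)

Fix: Use the || operator for string concatenation

Corrected query:
SELECT location || ': ' || kind AS label FROM sensors

Result:
label                
---------------------
Lobby: humidity      
Roof: sound          
Server-Room: temp    
Lab-B: co2           
Server-Room: humidity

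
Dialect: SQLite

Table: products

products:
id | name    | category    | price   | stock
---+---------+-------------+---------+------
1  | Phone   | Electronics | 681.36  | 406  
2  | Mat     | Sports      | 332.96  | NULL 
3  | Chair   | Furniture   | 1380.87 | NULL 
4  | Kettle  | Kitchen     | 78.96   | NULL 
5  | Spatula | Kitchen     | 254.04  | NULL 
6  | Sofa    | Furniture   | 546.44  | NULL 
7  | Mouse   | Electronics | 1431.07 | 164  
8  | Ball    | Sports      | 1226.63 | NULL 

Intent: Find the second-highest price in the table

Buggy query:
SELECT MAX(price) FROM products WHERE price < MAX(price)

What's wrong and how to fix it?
Bug: The inner MAX is an aggregate inside WHERE, which is not allowed

Fix: Put the inner MAX in a scalar subquery

Corrected query:
SELECT MAX(price) FROM products WHERE price < (SELECT MAX(price) FROM products)

Result:
MAX(price)
----------
1380.87   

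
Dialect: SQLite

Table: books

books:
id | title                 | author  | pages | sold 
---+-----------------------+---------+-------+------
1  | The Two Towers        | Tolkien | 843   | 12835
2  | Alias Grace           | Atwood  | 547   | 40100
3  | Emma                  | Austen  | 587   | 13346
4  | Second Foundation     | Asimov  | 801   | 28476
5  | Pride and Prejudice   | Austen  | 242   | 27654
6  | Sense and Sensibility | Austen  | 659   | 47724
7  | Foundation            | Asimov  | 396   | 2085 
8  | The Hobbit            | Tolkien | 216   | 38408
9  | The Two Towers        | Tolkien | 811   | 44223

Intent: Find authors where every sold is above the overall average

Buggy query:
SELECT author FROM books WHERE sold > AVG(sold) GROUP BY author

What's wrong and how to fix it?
Bug: WHERE evaluates per row before aggregation, so AVG() is unavailable

Fix: Use a subquery for AVG and a HAVING MIN(...) filter so the condition holds for every row in the group

Corrected query:
SELECT author FROM books GROUP BY author HAVING MIN(sold) > (SELECT AVG(sold) FROM books)

Result:
author
------
Atwood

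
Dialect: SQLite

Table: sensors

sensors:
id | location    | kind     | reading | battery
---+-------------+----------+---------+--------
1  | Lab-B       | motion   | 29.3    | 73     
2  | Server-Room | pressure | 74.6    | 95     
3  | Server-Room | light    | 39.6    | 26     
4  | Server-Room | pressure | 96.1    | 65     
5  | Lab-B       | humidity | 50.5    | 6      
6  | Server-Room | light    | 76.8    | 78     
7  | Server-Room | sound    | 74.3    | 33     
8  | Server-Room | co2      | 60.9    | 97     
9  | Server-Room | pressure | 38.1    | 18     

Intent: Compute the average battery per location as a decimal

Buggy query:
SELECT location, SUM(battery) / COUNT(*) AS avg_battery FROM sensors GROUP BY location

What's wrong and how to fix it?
Bug: SUM(battery) and COUNT(*) are both integers; the division truncates the fractional part

Fix: Multiply by 1.0 (or CAST to REAL) to force floating-point division

Corrected query:
SELECT location, SUM(battery) * 1.0 / COUNT(*) AS avg_battery FROM sensors GROUP BY location

Result:
location    | avg_battery
------------+------------
Lab-B       | 39.5       
Server-Room | 58.857143  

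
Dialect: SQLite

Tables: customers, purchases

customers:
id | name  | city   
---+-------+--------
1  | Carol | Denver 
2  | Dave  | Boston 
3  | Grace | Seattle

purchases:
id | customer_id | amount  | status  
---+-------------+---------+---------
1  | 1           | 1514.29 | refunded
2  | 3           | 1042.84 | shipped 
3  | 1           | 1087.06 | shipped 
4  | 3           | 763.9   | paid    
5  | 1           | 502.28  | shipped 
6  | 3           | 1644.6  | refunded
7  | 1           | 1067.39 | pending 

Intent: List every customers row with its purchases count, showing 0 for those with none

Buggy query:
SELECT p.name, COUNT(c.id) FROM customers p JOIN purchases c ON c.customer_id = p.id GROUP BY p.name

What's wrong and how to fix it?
Bug: INNER JOIN drops customers rows that have no matching purchases rows

Fix: Use LEFT JOIN so parents without children still appear (COUNT(c.id) gives 0)

Corrected query:
SELECT p.name, COUNT(c.id) FROM customers p LEFT JOIN purchases c ON c.customer_id = p.id GROUP BY p.name

Result:
name  | COUNT(c.id)
------+------------
Carol | 4          
Dave  | 0          
Grace | 3          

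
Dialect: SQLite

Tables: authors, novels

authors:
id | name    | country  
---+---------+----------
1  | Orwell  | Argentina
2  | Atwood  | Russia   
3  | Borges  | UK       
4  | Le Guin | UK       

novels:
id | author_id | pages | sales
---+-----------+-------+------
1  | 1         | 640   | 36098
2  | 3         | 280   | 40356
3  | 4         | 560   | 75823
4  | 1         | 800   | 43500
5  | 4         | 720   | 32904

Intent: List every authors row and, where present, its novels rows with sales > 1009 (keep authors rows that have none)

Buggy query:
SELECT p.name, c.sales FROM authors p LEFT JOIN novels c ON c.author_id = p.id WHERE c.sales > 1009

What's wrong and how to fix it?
Bug: Filtering c.sales in WHERE discards the NULL rows produced by LEFT JOIN, turning it into an inner join

Fix: Move the right-table condition into the ON clause so unmatched parents are kept

Corrected query:
SELECT p.name, c.sales FROM authors p LEFT JOIN novels c ON c.author_id = p.id AND c.sales > 1009

Result:
name    | sales
--------+------
Orwell  | 36098
Orwell  | 43500
Atwood  | NULL 
Borges  | 40356
Le Guin | 32904
Le Guin | 75823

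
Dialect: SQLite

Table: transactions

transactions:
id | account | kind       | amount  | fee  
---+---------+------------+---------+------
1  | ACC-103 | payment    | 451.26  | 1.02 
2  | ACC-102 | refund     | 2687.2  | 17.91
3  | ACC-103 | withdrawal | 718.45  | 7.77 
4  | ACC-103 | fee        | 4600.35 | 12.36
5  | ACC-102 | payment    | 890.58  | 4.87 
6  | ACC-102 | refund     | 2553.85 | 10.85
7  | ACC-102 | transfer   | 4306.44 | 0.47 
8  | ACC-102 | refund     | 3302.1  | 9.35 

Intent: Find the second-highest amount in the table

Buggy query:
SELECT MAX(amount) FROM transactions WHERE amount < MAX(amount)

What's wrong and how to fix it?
Bug: The inner MAX is an aggregate inside WHERE, which is not allowed

Fix: Compute the overall MAX in a subquery, then take MAX of rows below it

Corrected query:
SELECT MAX(amount) FROM transactions WHERE amount < (SELECT MAX(amount) FROM transactions)

Result:
MAX(amount)
-----------
4306.44    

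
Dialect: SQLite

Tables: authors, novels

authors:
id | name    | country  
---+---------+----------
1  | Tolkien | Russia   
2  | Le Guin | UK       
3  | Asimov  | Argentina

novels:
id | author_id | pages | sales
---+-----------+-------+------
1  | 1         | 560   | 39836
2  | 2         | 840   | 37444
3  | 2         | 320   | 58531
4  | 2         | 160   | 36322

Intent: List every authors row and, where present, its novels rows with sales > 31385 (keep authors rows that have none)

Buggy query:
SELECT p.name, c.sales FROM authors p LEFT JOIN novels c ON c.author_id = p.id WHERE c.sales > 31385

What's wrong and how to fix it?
Bug: Filtering c.sales in WHERE discards the NULL rows produced by LEFT JOIN, turning it into an inner join

Fix: Move the right-table condition into the ON clause so unmatched parents are kept

Corrected query:
SELECT p.name, c.sales FROM authors p LEFT JOIN novels c ON c.author_id = p.id AND c.sales > 31385

Result:
name    | sales
--------+------
Tolkien | 39836
Le Guin | 36322
Le Guin | 37444
Le Guin | 58531
Asimov  | NULL 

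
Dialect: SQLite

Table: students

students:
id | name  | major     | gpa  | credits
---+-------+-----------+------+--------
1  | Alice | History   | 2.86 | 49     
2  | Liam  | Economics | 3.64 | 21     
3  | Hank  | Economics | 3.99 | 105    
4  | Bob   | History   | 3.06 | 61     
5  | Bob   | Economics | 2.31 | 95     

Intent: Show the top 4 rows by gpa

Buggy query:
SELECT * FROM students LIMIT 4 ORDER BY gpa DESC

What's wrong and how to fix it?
Bug: ORDER BY cannot follow LIMIT; LIMIT is the final clause

Fix: Sort with ORDER BY, then apply LIMIT

Corrected query:
SELECT * FROM students ORDER BY gpa DESC LIMIT 4

Result:
id | name  | major     | gpa  | credits
---+-------+-----------+------+--------
3  | Hank  | Economics | 3.99 | 105    
2  | Liam  | Economics | 3.64 | 21     
4  | Bob   | History   | 3.06 | 61     
1  | Alice | History   | 2.86 | 49     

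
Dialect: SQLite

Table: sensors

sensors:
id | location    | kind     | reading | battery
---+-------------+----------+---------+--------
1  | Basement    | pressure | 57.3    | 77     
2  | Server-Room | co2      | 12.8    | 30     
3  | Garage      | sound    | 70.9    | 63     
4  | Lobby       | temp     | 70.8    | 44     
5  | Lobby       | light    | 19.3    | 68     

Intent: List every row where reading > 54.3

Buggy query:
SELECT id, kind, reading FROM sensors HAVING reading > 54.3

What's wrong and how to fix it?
Bug: This is a non-aggregate query (no GROUP BY, no aggregates), so in SQLite the HAVING clause is invalid here; a row-level condition belongs in WHERE

Fix: Use WHERE for row-level filtering

Corrected query:
SELECT id, kind, reading FROM sensors WHERE reading > 54.3

Result:
id | kind     | reading
---+----------+--------
1  | pressure | 57.3   
3  | sound    | 70.9   
4  | temp     | 70.8   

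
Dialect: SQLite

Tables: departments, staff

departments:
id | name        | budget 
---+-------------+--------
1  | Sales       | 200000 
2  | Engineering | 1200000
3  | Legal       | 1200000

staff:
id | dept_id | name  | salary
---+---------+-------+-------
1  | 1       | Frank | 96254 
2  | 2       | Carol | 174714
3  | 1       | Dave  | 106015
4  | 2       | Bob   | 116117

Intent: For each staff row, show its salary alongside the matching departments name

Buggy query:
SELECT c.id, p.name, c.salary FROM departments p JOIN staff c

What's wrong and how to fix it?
Bug: Missing join condition: each staff row is matched to all departments rows instead of just its own

Fix: Specify the join condition linking the foreign key to the parent id

Corrected query:
SELECT c.id, p.name, c.salary FROM departments p JOIN staff c ON c.dept_id = p.id

Result:
id | name        | salary
---+-------------+-------
1  | Sales       | 96254 
2  | Engineering | 174714
3  | Sales       | 106015
4  | Engineering | 116117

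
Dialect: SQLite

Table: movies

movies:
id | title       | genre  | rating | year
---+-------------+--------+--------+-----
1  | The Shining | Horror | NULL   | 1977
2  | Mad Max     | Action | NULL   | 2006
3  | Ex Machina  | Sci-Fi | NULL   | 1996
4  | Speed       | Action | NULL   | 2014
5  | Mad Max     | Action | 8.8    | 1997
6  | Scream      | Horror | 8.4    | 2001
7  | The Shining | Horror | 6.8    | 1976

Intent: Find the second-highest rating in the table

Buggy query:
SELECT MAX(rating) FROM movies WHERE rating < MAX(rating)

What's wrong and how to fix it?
Bug: MAX(rating) on the right of the comparison is an aggregate-in-WHERE error

Fix: Put the inner MAX in a scalar subquery

Corrected query:
SELECT MAX(rating) FROM movies WHERE rating < (SELECT MAX(rating) FROM movies)

Result:
MAX(rating)
-----------
8.4        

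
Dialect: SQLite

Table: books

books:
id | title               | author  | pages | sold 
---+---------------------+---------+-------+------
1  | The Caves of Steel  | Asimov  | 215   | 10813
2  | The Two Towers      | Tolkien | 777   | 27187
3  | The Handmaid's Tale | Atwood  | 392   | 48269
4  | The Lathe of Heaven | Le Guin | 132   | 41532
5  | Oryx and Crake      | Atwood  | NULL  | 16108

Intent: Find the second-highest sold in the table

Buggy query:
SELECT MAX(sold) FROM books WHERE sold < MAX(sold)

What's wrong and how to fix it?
Bug: The inner MAX is an aggregate inside WHERE, which is not allowed

Fix: Compute the overall MAX in a subquery, then take MAX of rows below it

Corrected query:
SELECT MAX(sold) FROM books WHERE sold < (SELECT MAX(sold) FROM books)

Result:
MAX(sold)
---------
41532    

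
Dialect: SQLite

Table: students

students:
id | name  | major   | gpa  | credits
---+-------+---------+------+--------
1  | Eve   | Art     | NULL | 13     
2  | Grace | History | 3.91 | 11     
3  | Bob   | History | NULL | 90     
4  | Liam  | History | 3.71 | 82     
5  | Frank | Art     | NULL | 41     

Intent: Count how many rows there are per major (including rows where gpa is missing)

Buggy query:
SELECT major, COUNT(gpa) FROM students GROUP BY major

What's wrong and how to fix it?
Bug: COUNT(column) counts non-NULL values only; rows with NULL gpa aren't counted

Fix: Use COUNT(*) to count all rows regardless of NULL

Corrected query:
SELECT major, COUNT(*) FROM students GROUP BY major

Result:
major   | COUNT(*)
--------+---------
Art     | 2       
History | 3       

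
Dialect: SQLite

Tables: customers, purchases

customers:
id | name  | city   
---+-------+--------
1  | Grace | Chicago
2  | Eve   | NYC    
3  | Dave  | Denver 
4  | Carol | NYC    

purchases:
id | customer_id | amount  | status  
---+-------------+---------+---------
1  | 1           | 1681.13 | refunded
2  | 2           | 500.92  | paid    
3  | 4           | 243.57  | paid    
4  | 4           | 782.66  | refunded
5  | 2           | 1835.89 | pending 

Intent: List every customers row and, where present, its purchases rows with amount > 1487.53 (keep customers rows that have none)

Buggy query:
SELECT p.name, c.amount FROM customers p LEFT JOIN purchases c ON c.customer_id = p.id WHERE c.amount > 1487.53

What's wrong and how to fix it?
Bug: A WHERE condition on the right-hand table after LEFT JOIN drops unmatched parents

Fix: Move the right-table condition into the ON clause so unmatched parents are kept

Corrected query:
SELECT p.name, c.amount FROM customers p LEFT JOIN purchases c ON c.customer_id = p.id AND c.amount > 1487.53

Result:
name  | amount 
------+--------
Grace | 1681.13
Eve   | 1835.89
Dave  | NULL   
Carol | NULL   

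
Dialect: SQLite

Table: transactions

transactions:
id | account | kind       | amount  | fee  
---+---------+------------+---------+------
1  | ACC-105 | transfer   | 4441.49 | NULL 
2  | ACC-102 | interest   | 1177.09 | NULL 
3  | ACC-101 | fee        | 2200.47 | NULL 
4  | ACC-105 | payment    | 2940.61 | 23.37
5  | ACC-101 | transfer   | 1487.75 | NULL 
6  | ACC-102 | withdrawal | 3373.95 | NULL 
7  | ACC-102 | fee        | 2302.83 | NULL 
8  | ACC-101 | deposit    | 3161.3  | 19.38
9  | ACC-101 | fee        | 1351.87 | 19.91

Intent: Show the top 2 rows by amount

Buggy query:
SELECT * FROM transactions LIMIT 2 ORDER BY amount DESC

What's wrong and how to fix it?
Bug: ORDER BY cannot follow LIMIT; LIMIT is the final clause

Fix: Swap the clauses: ORDER BY first, then LIMIT

Corrected query:
SELECT * FROM transactions ORDER BY amount DESC LIMIT 2

Result:
id | account | kind       | amount  | fee 
---+---------+------------+---------+-----
1  | ACC-105 | transfer   | 4441.49 | NULL
6  | ACC-102 | withdrawal | 3373.95 | NULL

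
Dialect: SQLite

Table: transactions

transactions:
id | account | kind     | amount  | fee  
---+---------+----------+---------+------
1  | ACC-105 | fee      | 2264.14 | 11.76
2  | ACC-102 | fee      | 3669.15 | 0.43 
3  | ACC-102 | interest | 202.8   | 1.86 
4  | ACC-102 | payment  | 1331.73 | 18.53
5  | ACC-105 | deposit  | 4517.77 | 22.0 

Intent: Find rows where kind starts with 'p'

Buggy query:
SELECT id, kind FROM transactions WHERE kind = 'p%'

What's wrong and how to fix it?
Bug: Wildcards only work with LIKE; '=' treats '%' as a literal character

Fix: Use LIKE for wildcard pattern matching

Corrected query:
SELECT id, kind FROM transactions WHERE kind LIKE 'p%'

Result:
id | kind   
---+--------
4  | payment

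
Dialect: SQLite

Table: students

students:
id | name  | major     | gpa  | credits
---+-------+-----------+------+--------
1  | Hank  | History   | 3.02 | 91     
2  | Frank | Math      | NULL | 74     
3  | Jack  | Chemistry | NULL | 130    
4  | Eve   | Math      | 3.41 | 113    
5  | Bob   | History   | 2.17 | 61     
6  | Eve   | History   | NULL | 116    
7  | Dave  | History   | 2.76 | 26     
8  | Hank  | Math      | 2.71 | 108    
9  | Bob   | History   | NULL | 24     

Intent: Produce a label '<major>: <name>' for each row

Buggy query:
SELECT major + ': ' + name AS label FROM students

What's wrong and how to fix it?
Bug: '+' is numeric addition; on text columns SQLite converts them to 0 instead of concatenating

Fix: Replace + with || to concatenate text

Corrected query:
SELECT major || ': ' || name AS label FROM students

Result:
label          
---------------
History: Hank  
Math: Frank    
Chemistry: Jack
Math: Eve      
History: Bob   
History: Eve   
History: Dave  
Math: Hank     
History: Bob   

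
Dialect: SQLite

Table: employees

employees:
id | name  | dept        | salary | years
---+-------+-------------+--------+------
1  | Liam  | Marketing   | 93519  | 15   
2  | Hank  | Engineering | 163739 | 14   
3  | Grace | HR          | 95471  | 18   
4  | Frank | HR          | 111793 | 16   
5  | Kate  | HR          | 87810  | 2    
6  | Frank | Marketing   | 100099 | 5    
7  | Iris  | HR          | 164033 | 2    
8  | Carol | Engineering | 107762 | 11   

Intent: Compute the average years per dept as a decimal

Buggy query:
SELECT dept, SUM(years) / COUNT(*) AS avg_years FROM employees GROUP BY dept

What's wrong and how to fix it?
Bug: Both operands are integers, so '/' performs integer division and truncates

Fix: Multiply by 1.0 (or CAST to REAL) to force floating-point division

Corrected query:
SELECT dept, SUM(years) * 1.0 / COUNT(*) AS avg_years FROM employees GROUP BY dept

Result:
dept        | avg_years
------------+----------
Engineering | 12.5     
HR          | 9.5      
Marketing   | 10       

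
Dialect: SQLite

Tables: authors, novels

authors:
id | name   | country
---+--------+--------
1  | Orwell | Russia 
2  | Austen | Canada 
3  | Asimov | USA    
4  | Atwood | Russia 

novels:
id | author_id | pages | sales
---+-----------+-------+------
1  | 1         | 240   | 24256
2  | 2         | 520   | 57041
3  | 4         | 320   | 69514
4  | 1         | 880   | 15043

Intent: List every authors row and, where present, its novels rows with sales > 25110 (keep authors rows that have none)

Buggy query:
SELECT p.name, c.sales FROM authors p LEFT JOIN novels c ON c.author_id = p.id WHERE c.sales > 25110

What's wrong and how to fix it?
Bug: A WHERE condition on the right-hand table after LEFT JOIN drops unmatched parents

Fix: Put 'c.sales > 25110' in the JOIN's ON clause instead of WHERE

Corrected query:
SELECT p.name, c.sales FROM authors p LEFT JOIN novels c ON c.author_id = p.id AND c.sales > 25110

Result:
name   | sales
-------+------
Orwell | NULL 
Austen | 57041
Asimov | NULL 
Atwood | 69514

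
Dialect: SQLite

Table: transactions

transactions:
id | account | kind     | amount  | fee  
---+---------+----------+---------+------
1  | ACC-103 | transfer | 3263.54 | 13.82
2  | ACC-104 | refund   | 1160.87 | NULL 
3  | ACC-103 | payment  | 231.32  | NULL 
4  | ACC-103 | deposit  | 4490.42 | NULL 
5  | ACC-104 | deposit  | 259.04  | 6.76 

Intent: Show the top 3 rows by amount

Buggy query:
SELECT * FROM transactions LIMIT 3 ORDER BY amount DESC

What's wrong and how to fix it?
Bug: ORDER BY cannot follow LIMIT; LIMIT is the final clause

Fix: Swap the clauses: ORDER BY first, then LIMIT

Corrected query:
SELECT * FROM transactions ORDER BY amount DESC LIMIT 3

Result:
id | account | kind     | amount  | fee  
---+---------+----------+---------+------
4  | ACC-103 | deposit  | 4490.42 | NULL 
1  | ACC-103 | transfer | 3263.54 | 13.82
2  | ACC-104 | refund   | 1160.87 | NULL 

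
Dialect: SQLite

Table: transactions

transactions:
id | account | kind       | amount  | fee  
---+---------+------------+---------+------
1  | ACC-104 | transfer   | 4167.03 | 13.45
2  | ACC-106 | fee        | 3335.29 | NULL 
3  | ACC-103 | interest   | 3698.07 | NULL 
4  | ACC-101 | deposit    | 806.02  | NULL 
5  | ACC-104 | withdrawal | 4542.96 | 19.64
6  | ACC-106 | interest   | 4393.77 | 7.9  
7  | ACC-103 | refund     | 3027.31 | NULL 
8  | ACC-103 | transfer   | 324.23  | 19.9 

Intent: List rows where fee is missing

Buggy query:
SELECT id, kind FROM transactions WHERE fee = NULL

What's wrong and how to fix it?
Bug: '= NULL' is always unknown in SQL three-valued logic, so no rows match

Fix: Use IS NULL to test for NULL

Corrected query:
SELECT id, kind FROM transactions WHERE fee IS NULL

Result:
id | kind    
---+---------
2  | fee     
3  | interest
4  | deposit 
7  | refund  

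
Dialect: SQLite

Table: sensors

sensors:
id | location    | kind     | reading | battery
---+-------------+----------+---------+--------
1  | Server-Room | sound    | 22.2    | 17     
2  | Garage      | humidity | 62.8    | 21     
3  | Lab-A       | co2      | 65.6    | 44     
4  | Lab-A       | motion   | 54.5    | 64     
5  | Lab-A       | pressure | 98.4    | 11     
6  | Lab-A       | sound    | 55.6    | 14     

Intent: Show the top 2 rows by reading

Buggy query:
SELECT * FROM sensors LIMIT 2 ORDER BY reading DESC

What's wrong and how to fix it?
Bug: ORDER BY cannot follow LIMIT; LIMIT is the final clause

Fix: Swap the clauses: ORDER BY first, then LIMIT

Corrected query:
SELECT * FROM sensors ORDER BY reading DESC LIMIT 2

Result:
id | location | kind     | reading | battery
---+----------+----------+---------+--------
5  | Lab-A    | pressure | 98.4    | 11     
3  | Lab-A    | co2      | 65.6    | 44     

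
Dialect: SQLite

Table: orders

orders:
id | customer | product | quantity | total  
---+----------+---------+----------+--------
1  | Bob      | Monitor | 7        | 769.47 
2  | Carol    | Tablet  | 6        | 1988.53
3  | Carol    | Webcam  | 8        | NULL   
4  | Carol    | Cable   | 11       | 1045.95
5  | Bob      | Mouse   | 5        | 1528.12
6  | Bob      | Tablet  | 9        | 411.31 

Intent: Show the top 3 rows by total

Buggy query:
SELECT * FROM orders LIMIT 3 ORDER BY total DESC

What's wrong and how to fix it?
Bug: ORDER BY cannot follow LIMIT; LIMIT is the final clause

Fix: Sort with ORDER BY, then apply LIMIT

Corrected query:
SELECT * FROM orders ORDER BY total DESC LIMIT 3

Result:
id | customer | product | quantity | total  
---+----------+---------+----------+--------
2  | Carol    | Tablet  | 6        | 1988.53
5  | Bob      | Mouse   | 5        | 1528.12
4  | Carol    | Cable   | 11       | 1045.95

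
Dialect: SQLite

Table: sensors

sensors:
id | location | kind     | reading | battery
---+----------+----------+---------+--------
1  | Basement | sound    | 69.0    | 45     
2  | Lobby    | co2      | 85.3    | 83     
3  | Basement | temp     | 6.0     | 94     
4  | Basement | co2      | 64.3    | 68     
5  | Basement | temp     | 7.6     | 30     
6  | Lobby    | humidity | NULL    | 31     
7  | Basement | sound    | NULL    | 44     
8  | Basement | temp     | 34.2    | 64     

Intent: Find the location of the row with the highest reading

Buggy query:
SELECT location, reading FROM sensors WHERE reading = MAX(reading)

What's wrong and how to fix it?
Bug: MAX(reading) is an aggregate and cannot be used directly in WHERE

Fix: Wrap MAX in a scalar subquery so WHERE compares against a single value

Corrected query:
SELECT location, reading FROM sensors WHERE reading = (SELECT MAX(reading) FROM sensors)

Result:
location | reading
---------+--------
Lobby    | 85.3   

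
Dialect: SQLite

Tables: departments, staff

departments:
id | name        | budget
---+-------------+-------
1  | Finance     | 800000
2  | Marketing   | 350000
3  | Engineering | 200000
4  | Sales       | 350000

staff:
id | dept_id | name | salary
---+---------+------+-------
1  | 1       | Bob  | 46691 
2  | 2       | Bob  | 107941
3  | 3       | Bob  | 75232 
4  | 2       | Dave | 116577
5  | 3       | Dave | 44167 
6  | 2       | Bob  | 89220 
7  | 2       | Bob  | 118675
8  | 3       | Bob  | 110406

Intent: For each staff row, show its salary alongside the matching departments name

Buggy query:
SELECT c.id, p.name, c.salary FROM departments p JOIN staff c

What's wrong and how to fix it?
Bug: Missing join condition: each staff row is matched to all departments rows instead of just its own

Fix: Add ON c.dept_id = p.id to the JOIN

Corrected query:
SELECT c.id, p.name, c.salary FROM departments p JOIN staff c ON c.dept_id = p.id

Result:
id | name        | salary
---+-------------+-------
1  | Finance     | 46691 
2  | Marketing   | 107941
3  | Engineering | 75232 
4  | Marketing   | 116577
5  | Engineering | 44167 
6  | Marketing   | 89220 
7  | Marketing   | 118675
8  | Engineering | 110406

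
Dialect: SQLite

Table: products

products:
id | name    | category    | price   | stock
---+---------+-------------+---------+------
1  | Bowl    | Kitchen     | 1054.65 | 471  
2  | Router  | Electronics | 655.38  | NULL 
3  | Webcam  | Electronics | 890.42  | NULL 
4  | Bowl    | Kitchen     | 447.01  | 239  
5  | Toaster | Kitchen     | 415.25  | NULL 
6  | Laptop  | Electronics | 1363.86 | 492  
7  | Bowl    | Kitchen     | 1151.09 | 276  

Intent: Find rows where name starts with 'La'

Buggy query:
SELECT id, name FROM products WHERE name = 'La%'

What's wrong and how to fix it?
Bug: Wildcards only work with LIKE; '=' treats '%' as a literal character

Fix: Use LIKE for wildcard pattern matching

Corrected query:
SELECT id, name FROM products WHERE name LIKE 'La%'

Result:
id | name  
---+-------
6  | Laptop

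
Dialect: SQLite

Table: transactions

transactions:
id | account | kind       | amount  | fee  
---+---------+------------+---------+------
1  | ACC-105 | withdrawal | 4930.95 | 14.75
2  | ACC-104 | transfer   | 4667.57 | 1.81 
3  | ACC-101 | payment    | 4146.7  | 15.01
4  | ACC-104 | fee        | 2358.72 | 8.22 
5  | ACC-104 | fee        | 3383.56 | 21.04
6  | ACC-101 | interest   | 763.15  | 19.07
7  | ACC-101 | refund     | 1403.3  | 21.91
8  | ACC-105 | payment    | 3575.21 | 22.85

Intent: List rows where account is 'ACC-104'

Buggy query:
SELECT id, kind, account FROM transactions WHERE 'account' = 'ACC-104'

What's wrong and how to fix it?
Bug: 'account' in single quotes is a string literal, not the column; the comparison is literal-vs-literal and never true

Fix: Remove the quotes around the column name (or use double quotes for an identifier)

Corrected query:
SELECT id, kind, account FROM transactions WHERE account = 'ACC-104'

Result:
id | kind     | account
---+----------+--------
2  | transfer | ACC-104
4  | fee      | ACC-104
5  | fee      | ACC-104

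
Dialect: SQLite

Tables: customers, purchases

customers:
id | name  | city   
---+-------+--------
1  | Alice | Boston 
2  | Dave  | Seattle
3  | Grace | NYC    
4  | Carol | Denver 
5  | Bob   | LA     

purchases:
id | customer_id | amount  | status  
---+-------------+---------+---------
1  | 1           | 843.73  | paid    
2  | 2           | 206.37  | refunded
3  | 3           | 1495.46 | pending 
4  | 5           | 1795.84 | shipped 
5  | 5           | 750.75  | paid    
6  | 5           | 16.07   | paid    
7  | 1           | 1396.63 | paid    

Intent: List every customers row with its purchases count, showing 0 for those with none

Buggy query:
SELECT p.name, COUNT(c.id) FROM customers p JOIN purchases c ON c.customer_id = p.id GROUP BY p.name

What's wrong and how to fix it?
Bug: INNER JOIN drops customers rows that have no matching purchases rows

Fix: Use LEFT JOIN so parents without children still appear (COUNT(c.id) gives 0)

Corrected query:
SELECT p.name, COUNT(c.id) FROM customers p LEFT JOIN purchases c ON c.customer_id = p.id GROUP BY p.name

Result:
name  | COUNT(c.id)
------+------------
Alice | 2          
Bob   | 3          
Carol | 0          
Dave  | 1          
Grace | 1          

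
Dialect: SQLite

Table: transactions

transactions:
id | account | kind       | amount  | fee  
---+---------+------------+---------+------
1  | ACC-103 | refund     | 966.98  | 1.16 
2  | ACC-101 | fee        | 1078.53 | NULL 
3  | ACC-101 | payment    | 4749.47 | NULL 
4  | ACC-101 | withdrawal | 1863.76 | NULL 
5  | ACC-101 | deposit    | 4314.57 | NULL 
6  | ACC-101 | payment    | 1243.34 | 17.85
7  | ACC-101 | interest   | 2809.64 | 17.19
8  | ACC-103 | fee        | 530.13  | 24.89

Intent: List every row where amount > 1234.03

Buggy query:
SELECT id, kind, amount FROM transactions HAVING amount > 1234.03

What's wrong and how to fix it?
Bug: This is a non-aggregate query (no GROUP BY, no aggregates), so in SQLite the HAVING clause is invalid here; a row-level condition belongs in WHERE

Fix: Use WHERE for row-level filtering

Corrected query:
SELECT id, kind, amount FROM transactions WHERE amount > 1234.03

Result:
id | kind       | amount 
---+------------+--------
3  | payment    | 4749.47
4  | withdrawal | 1863.76
5  | deposit    | 4314.57
6  | payment    | 1243.34
7  | interest   | 2809.64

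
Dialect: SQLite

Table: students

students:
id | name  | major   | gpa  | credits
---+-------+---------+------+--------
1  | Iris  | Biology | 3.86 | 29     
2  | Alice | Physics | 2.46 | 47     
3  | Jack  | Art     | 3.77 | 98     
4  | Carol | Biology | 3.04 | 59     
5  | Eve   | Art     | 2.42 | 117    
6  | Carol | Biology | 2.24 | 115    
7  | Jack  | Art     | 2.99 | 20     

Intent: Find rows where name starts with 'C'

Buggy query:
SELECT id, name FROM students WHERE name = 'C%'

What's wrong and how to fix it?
Bug: Wildcards only work with LIKE; '=' treats '%' as a literal character

Fix: Replace '=' with LIKE so 'C%' is treated as a pattern

Corrected query:
SELECT id, name FROM students WHERE name LIKE 'C%'

Result:
id | name 
---+------
4  | Carol
6  | Carol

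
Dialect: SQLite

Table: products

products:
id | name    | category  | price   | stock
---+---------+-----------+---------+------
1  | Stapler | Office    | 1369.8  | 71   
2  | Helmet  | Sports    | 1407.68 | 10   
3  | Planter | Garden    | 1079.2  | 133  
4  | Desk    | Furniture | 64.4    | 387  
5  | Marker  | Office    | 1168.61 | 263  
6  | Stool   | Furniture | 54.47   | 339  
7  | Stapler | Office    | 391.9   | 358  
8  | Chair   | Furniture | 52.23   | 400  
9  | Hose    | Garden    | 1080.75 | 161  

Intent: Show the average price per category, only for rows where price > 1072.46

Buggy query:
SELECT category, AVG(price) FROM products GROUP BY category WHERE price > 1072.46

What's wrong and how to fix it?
Bug: Row-level WHERE must come before GROUP BY in the clause order

Fix: Move the WHERE clause before GROUP BY

Corrected query:
SELECT category, AVG(price) FROM products WHERE price > 1072.46 GROUP BY category

Result:
category | AVG(price)
---------+-----------
Garden   | 1079.975  
Office   | 1269.205  
Sports   | 1407.68   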